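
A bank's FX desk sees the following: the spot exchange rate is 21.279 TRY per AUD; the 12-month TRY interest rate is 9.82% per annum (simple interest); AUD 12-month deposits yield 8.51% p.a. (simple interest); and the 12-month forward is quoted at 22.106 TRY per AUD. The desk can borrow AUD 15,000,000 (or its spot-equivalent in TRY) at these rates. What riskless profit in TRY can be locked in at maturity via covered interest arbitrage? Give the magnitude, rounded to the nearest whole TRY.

TRY 9,279,342

T = 1 year.
Invest the AUD and cover forward: 15,000,000 × 1.085100 × 22.106 = TRY 359,808,309.00.
Convert at spot and invest in TRY: 15,000,000 × 21.279 × 1.098200 = TRY 350,528,967.00.
The quoted forward overvalues AUD, so borrow TRY, buy AUD at spot, deposit the AUD at 8.51%, and sell the proceeds forward at 22.106.
The gap between the two covered legs is TRY 9,279,342.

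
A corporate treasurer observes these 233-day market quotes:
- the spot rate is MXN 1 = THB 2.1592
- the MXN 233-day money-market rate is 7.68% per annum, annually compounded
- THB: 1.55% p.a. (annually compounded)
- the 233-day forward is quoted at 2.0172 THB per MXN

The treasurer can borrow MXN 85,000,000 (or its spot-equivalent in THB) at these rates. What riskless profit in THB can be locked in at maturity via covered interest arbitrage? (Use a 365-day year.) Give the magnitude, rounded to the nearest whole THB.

T = 233/365 years.
Route A — deposit MXN, sell forward: 85,000,000 × 1.04836763558 × 2.0172 = THB 179,755,211.53.
Route B — convert at spot, deposit THB: 85,000,000 × 2.1592 × 1.00986698211 = THB 185,342,906.96.
The quoted forward undervalues MXN, so borrow MXN, convert to THB at spot, deposit the THB at 1.55%, and buy MXN forward at 2.0172 to cover the loan.
Profit = 185,342,906.96 − 179,755,211.53 = THB 5,587,695.

THB 5,587,695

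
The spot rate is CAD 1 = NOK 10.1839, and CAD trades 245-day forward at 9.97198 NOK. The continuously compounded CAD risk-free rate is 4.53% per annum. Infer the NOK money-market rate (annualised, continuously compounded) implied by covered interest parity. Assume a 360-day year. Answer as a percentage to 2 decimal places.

1.44%

T = 245/360 years.
By CIP, F/S equals the NOK-to-CAD growth ratio: 9.97198/10.1839 = 0.9791907.
The CAD side grows by e^(0.0453×245/360) = 1.0313093.
That pins the NOK growth at 1.0098485.
Take logs: ln 1.0098485 / (245/360) = 0.014400, so 1.44%.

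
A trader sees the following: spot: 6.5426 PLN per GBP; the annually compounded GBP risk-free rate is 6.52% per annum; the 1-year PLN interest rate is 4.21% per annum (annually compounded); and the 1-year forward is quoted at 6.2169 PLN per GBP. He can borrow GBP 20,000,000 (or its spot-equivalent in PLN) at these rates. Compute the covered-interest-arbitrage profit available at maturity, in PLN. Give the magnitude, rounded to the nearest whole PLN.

PLN 3,916,032

T = 1 year.
Route A — deposit GBP, sell forward: 20,000,000 × 1.065200 × 6.2169 = PLN 132,444,837.60.
Route B — convert at spot, deposit PLN: 20,000,000 × 6.5426 × 1.042100 = PLN 136,360,869.20.
The quoted forward undervalues GBP, so borrow GBP, convert to PLN at spot, deposit the PLN at 4.21%, and buy GBP forward at 6.2169 to cover the loan.
Arbitrage profit = |132,444,837.60 − 136,360,869.20| = PLN 3,916,032.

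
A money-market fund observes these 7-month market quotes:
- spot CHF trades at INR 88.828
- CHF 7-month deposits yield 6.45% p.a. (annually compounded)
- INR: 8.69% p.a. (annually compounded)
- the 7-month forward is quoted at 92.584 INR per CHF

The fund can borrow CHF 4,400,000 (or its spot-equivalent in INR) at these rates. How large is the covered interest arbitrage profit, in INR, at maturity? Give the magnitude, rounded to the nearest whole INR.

INR 12,185,966

T = 7/12 years.
Route A — deposit CHF, sell forward: 4,400,000 × 1.03713423853 × 92.584 = INR 422,496,959.90.
Route B — convert at spot, deposit INR: 4,400,000 × 88.828 × 1.04980972951 = INR 410,310,994.07.
The quoted forward overvalues CHF, so borrow INR, buy CHF at spot, deposit the CHF at 6.45%, and sell the proceeds forward at 92.584.
The gap between the two covered legs is INR 12,185,966.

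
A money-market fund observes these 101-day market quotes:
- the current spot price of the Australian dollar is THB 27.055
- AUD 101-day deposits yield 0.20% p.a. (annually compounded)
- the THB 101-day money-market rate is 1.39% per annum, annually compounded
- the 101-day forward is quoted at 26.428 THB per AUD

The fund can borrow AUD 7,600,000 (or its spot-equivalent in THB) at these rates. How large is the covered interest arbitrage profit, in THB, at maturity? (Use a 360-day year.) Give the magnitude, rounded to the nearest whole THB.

T = 101/360 years.
Keep in AUD, deliver into the forward: 7,600,000·1.00056070788·26.428 = THB 200,965,419.75.
Swap to THB now, deposit: 7,600,000·27.055·1.00388037696 = THB 206,415,875.35.
The quoted forward undervalues AUD, so borrow AUD, convert to THB at spot, deposit the THB at 1.39%, and buy AUD forward at 26.428 to cover the loan.
The gap between the two covered legs is THB 5,450,456.

THB 5,450,456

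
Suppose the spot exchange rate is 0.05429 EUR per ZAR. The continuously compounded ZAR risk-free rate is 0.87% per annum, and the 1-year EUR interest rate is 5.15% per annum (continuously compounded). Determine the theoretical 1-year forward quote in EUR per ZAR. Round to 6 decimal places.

T = 1 year.
Growth of 1 EUR over T: e^(0.0515×1) = 1.0528492.
ZAR accumulates by e^(0.0087×1) = 1.008738.
Forward (EUR per ZAR) = 0.05429 × 1.0528492 / 1.008738 = 0.05666405.

0.056664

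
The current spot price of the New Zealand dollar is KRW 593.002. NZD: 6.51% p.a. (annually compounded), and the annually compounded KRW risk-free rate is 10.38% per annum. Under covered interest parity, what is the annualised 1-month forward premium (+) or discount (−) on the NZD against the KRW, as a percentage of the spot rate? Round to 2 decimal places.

+3.57%

T = 1/12 years.
No-arbitrage forward: 593.002 × 1.0082639 / 1.0052696 = 594.768318 KRW/NZD.
(F − S)/S ÷ T = (594.768318 − 593.002)/593.002/(1/12) = 0.035743 → 3.57%.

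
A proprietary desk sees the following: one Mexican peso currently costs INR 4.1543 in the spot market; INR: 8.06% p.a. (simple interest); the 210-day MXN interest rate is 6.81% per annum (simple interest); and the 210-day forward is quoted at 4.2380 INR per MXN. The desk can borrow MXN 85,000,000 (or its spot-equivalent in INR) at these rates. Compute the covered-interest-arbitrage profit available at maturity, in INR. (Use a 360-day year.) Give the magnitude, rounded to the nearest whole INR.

INR 4,822,323

T = 210/360 years.
Invest the MXN and cover forward: 85,000,000 × 1.039725 × 4.2380 = INR 374,540,136.75.
Convert at spot and invest in INR: 85,000,000 × 4.1543 × 1.04701666667 = INR 369,717,813.76.
The quoted forward overvalues MXN, so borrow INR, buy MXN at spot, deposit the MXN at 6.81%, and sell the proceeds forward at 4.2380.
Profit = 374,540,136.75 − 369,717,813.76 = INR 4,822,323.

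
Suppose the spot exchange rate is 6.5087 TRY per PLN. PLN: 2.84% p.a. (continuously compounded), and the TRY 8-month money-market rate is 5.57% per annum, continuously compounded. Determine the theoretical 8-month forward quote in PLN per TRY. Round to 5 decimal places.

0.15087

T = 8/12 years.
Growth of 1 TRY over T: e^(0.0557×8/12) = 1.0378314.
Growth of 1 PLN over T: e^(0.0284×8/12) = 1.0191137.
So F = 6.5087 × 1.0378314 / 1.0191137 = 6.628243 (TRY/PLN).
Invert for PLN per TRY: 1 / 6.628243 = 0.15087.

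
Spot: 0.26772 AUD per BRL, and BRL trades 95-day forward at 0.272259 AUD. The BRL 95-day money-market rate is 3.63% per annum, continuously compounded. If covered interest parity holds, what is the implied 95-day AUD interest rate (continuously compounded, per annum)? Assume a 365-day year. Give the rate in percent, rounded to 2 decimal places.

T = 95/365 years.
By CIP, F/S equals the AUD-to-BRL growth ratio: 0.272259/0.26772 = 1.0169543.
BRL growth factor: e^(0.0363×95/365) = 1.0094927.
That pins the AUD growth at 1.0266079.
Take logs: ln 1.0266079 / (95/365) = 0.100894, so 10.09%.

10.09%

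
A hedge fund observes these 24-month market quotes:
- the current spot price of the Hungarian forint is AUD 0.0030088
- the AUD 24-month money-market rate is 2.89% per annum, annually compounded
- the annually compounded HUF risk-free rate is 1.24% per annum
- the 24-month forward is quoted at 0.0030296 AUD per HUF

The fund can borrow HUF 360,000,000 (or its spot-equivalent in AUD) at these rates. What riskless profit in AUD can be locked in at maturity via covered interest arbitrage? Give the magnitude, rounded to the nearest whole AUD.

AUD 28,808

T = 2 years.
Route A — deposit HUF, sell forward: 360,000,000 × 1.02495376 × 0.0030296 = AUD 1,117,871.97.
Route B — convert at spot, deposit AUD: 360,000,000 × 0.0030088 × 1.05863521 = AUD 1,146,679.78.
The quoted forward undervalues HUF, so borrow HUF, convert to AUD at spot, deposit the AUD at 2.89%, and buy HUF forward at 0.0030296 to cover the loan.
Profit = 1,146,679.78 − 1,117,871.97 = AUD 28,808.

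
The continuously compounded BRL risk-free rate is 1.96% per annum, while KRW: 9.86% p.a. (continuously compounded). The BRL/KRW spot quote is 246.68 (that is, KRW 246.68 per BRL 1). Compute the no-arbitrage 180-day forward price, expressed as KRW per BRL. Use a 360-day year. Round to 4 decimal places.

256.6189

T = 180/360 years.
Growth of 1 KRW over T: e^(0.0986×180/360) = 1.050535464.
BRL growth factor: e^(0.0196×180/360) = 1.009848177.
Forward (KRW per BRL) = 246.68 × 1.050535464 / 1.009848177 = 256.618860.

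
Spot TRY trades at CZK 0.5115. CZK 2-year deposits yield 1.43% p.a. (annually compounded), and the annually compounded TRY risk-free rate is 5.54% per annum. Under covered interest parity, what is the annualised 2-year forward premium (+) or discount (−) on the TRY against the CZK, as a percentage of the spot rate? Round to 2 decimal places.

T = 2 years.
No-arbitrage forward: 0.5115 × 1.0288045 / 1.1138692 = 0.4724374 CZK/TRY.
Annualised premium = (F − S)/S × (1/T) = (0.4724374 − 0.5115)/0.5115 ÷ 2 = -3.82%.

-3.82%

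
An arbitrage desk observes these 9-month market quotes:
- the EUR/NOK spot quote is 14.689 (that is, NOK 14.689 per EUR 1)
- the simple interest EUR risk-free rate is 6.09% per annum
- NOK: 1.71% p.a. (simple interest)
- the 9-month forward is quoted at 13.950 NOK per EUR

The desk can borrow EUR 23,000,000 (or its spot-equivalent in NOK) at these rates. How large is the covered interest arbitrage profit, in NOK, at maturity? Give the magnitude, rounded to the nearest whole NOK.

NOK 6,675,064

T = 9/12 years.
Invest the EUR and cover forward: 23,000,000 × 1.045675 × 13.950 = NOK 335,504,823.75.
Convert at spot and invest in NOK: 23,000,000 × 14.689 × 1.012825 = NOK 342,179,887.78.
The quoted forward undervalues EUR, so borrow EUR, convert to NOK at spot, deposit the NOK at 1.71%, and buy EUR forward at 13.950 to cover the loan.
Profit = 342,179,887.78 − 335,504,823.75 = NOK 6,675,064.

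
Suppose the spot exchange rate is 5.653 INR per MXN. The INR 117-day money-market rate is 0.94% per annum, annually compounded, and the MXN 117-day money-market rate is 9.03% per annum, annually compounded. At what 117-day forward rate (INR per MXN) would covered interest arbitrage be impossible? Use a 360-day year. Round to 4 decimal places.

5.5131

T = 117/360 years.
INR growth factor: (1 + 0.0094)^(117/360) = 1.0030454.
MXN growth factor: (1 + 0.0903)^(117/360) = 1.0284956.
So F = 5.653 × 1.0030454 / 1.0284956 = 5.513116 (INR/MXN).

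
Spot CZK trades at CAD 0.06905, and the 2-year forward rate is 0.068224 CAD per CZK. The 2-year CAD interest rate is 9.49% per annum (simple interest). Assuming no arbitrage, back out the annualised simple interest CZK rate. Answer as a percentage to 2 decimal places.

10.21%

T = 2 years.
CIP gives F = S · g_CAD/g_CZK, so g_CAD/g_CZK = 0.068224/0.06905 = 0.9880377.
CAD growth factor: 1 + 0.0949×2 = 1.189800.
So the CZK growth factor = 1.2042051.
(1.2042051 − 1)/T = 0.102103, i.e. 10.21%.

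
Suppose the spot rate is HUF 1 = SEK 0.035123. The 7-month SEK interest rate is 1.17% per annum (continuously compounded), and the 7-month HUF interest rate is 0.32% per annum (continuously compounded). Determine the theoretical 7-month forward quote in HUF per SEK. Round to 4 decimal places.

28.3306

T = 7/12 years.
SEK accumulates by e^(0.0117×7/12) = 1.00684834.
Growth of 1 HUF over T: e^(0.0032×7/12) = 1.00186841.
CIP: F = S · (grow SEK)/(grow HUF) = 0.035123 × 1.00684834/1.00186841 = 0.035297584 SEK per HUF.
Invert for HUF per SEK: 1 / 0.035297584 = 28.3306.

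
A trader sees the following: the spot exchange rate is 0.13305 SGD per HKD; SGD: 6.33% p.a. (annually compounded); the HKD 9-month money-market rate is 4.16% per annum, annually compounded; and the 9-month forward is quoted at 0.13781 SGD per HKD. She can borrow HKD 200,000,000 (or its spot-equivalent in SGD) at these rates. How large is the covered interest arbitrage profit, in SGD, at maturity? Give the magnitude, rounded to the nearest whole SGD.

SGD 553,970

T = 9/12 years.
Invest the HKD and cover forward: 200,000,000 × 1.0310405081 × 0.13781 = SGD 28,417,538.48.
Convert at spot and invest in SGD: 200,000,000 × 0.13305 × 1.0471089228 = SGD 27,863,568.44.
The quoted forward overvalues HKD, so borrow SGD, buy HKD at spot, deposit the HKD at 4.16%, and sell the proceeds forward at 0.13781.
Arbitrage profit = |28,417,538.48 − 27,863,568.44| = SGD 553,970.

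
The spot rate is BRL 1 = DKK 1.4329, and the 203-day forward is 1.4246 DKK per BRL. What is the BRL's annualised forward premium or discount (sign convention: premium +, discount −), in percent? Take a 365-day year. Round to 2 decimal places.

T = 203/365 years.
(F − S)/S = (1.4246 − 1.4329)/1.4329 = -0.0057924.
×(1/T) gives -1.04% p.a.

-1.04%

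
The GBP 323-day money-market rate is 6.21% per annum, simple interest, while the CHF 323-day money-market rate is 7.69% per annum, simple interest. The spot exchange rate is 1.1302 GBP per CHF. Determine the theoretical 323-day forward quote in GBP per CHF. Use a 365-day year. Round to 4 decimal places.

1.1163

T = 323/365 years.
GBP accumulates by 1 + 0.0621×323/365 = 1.0549542.
CHF accumulates by 1 + 0.0769×323/365 = 1.0680512.
So F = 1.1302 × 1.0549542 / 1.0680512 = 1.116341 (GBP/CHF).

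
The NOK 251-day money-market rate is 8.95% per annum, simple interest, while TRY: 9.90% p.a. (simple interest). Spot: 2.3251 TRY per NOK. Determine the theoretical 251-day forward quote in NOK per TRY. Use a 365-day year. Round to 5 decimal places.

T = 251/365 years.
TRY accumulates by 1 + 0.0990×251/365 = 1.0680795.
Growth of 1 NOK over T: 1 + 0.0895×251/365 = 1.0615466.
Forward (TRY per NOK) = 2.3251 × 1.0680795 / 1.0615466 = 2.339409.
Quoted the other way: 1/2.339409 = 0.42746 NOK per TRY.

0.42746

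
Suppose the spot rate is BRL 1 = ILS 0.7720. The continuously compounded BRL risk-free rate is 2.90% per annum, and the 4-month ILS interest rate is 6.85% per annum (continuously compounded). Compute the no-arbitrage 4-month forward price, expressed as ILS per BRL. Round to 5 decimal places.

T = 4/12 years.
ILS growth factor: e^(0.0685×4/12) = 1.023096.
Growth of 1 BRL over T: e^(0.0290×4/12) = 1.0097135.
So F = 0.772 × 1.023096 / 1.0097135 = 0.7822319 (ILS/BRL).

0.78223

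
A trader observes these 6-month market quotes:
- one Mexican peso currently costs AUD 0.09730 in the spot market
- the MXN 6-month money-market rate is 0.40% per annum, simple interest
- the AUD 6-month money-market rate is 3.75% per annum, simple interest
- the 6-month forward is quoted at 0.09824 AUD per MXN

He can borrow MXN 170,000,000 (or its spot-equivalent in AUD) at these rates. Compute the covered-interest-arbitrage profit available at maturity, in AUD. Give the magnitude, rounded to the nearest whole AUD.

AUD 116,942

T = 6/12 years.
Invest the MXN and cover forward: 170,000,000 × 1.002000 × 0.09824 = AUD 16,734,201.60.
Convert at spot and invest in AUD: 170,000,000 × 0.09730 × 1.018750 = AUD 16,851,143.75.
The quoted forward undervalues MXN, so borrow MXN, convert to AUD at spot, deposit the AUD at 3.75%, and buy MXN forward at 0.09824 to cover the loan.
The gap between the two covered legs is AUD 116,942.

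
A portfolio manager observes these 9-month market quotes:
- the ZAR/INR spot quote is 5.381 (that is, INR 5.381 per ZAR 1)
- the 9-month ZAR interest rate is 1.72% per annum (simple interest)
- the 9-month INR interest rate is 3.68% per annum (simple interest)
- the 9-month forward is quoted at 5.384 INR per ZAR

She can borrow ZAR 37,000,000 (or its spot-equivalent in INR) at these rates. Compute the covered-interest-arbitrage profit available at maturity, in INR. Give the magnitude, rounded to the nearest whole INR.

INR 2,814,294

T = 9/12 years.
Keep in ZAR, deliver into the forward: 37,000,000·1.012900·5.384 = INR 201,777,783.20.
Swap to INR now, deposit: 37,000,000·5.381·1.027600 = INR 204,592,077.20.
The quoted forward undervalues ZAR, so borrow ZAR, convert to INR at spot, deposit the INR at 3.68%, and buy ZAR forward at 5.384 to cover the loan.
The gap between the two covered legs is INR 2,814,294.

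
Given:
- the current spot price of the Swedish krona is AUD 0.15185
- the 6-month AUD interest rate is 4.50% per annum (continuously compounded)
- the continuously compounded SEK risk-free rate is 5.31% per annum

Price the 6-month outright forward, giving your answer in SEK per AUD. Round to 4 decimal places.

T = 6/12 years.
AUD accumulates by e^(0.0450×6/12) = 1.022755.
SEK growth factor: e^(0.0531×6/12) = 1.0269056.
CIP: F = S · (grow AUD)/(grow SEK) = 0.15185 × 1.022755/1.0269056 = 0.1512362 AUD per SEK.
Quoted the other way: 1/0.1512362 = 6.6122 SEK per AUD.

6.6122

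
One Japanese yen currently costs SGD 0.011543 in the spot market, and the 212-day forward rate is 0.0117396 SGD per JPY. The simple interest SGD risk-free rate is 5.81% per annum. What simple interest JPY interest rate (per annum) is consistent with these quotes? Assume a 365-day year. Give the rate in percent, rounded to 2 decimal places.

2.83%

T = 212/365 years.
F/S = 0.0117396/0.011543 = 1.0170320 = (growth of SGD) / (growth of JPY).
SGD growth factor: 1 + 0.0581×212/365 = 1.0337458.
That pins the JPY growth at 1.0164339.
r = (1.0164339 − 1)/(212/365) = 0.028294 → 2.83%.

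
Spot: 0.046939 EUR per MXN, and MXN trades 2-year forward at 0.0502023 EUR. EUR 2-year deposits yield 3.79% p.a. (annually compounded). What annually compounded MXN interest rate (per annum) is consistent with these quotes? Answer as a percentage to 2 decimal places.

T = 2 years.
F/S = 0.0502023/0.046939 = 1.0695221 = (growth of EUR) / (growth of MXN).
EUR growth factor: (1 + 0.0379)^2 = 1.0772364.
Hence g_MXN = 1.0072128.
Annualise: 1.0072128^(1/2) − 1 = 0.003600 = 0.36%.

0.36%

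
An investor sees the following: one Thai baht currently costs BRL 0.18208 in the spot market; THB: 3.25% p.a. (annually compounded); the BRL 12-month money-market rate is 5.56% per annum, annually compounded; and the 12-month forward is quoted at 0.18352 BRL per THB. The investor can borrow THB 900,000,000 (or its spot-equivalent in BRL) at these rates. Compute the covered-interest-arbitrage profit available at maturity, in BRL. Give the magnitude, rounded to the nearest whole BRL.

BRL 2,447,323

T = 1 year.
Keep in THB, deliver into the forward: 900,000,000·1.032500·0.18352 = BRL 170,535,960.00.
Swap to BRL now, deposit: 900,000,000·0.18208·1.055600 = BRL 172,983,283.20.
The quoted forward undervalues THB, so borrow THB, convert to BRL at spot, deposit the BRL at 5.56%, and buy THB forward at 0.18352 to cover the loan.
The gap between the two covered legs is BRL 2,447,323.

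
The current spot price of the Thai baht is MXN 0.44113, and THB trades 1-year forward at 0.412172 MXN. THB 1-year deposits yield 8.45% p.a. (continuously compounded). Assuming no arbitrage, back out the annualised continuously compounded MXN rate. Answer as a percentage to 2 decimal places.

T = 1 year.
By CIP, F/S equals the MXN-to-THB growth ratio: 0.412172/0.44113 = 0.9343550.
The THB side grows by e^(0.0845×1) = 1.0881728.
That pins the MXN growth at 1.0167397.
r = ln(1.0167397)/1 = 0.016601 → 1.66%.

1.66%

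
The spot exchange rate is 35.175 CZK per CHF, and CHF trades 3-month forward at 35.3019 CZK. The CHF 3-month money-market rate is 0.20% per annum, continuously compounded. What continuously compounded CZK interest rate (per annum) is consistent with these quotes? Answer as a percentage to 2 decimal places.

T = 3/12 years.
By CIP, F/S equals the CZK-to-CHF growth ratio: 35.3019/35.175 = 1.0036077.
The CHF side grows by e^(0.0020×3/12) = 1.0005001.
That pins the CZK growth at 1.0041096.
r = ln(1.0041096)/(3/12) = 0.016405 → 1.64%.

1.64%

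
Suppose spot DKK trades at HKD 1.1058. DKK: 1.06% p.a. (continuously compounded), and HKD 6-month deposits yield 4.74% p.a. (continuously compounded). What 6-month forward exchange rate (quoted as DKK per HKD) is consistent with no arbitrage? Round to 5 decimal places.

0.88784

T = 6/12 years.
Growth of 1 HKD over T: e^(0.0474×6/12) = 1.0239831.
DKK accumulates by e^(0.0106×6/12) = 1.0053141.
So F = 1.1058 × 1.0239831 / 1.0053141 = 1.126335 (HKD/DKK).
Quoted the other way: 1/1.126335 = 0.88784 DKK per HKD.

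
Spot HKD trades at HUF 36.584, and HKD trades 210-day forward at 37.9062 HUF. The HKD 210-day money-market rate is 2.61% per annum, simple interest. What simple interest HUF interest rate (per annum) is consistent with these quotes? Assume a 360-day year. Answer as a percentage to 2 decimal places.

8.90%

T = 210/360 years.
CIP gives F = S · g_HUF/g_HKD, so g_HUF/g_HKD = 37.9062/36.584 = 1.0361415.
The HKD side grows by 1 + 0.0261×210/360 = 1.015225.
Hence g_HUF = 1.0519168.
(1.0519168 − 1)/T = 0.089000, i.e. 8.90%.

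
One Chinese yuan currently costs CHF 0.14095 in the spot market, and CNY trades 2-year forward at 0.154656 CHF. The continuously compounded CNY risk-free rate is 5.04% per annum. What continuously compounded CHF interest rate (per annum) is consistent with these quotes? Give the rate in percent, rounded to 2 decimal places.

T = 2 years.
By CIP, F/S equals the CHF-to-CNY growth ratio: 0.154656/0.14095 = 1.0972402.
The CNY side grows by e^(0.0504×2) = 1.1060554.
That pins the CHF growth at 1.2136084.
Take logs: ln 1.2136084 / 2 = 0.096799, so 9.68%.

9.68%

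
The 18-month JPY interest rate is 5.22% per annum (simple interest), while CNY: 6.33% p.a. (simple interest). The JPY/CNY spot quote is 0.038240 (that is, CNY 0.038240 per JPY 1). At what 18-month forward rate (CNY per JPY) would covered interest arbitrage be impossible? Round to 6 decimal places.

0.038830

T = 18/12 years.
CNY growth factor: 1 + 0.0633×18/12 = 1.094950.
JPY growth factor: 1 + 0.0522×18/12 = 1.078300.
So F = 0.03824 × 1.094950 / 1.078300 = 0.03883046 (CNY/JPY).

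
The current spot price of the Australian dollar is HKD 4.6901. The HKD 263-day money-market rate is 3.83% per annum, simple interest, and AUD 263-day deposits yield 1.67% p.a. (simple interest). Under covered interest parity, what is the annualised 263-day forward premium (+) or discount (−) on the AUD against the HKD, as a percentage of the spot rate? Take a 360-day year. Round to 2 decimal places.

T = 263/360 years.
CIP forward (HKD per AUD) = 4.6901 × 1.0279803/1.0122003 = 4.7632177.
(F − S)/S ÷ T = (4.7632177 − 4.6901)/4.6901/(263/360) = 0.021340 → 2.13%.

+2.13%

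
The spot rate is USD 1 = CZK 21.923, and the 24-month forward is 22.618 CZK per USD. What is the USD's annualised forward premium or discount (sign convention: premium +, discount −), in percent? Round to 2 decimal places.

+1.59%

T = 2 years.
Period premium: (22.618 − 21.923)/21.923 = 0.0317019.
Per annum: 0.0317019 / 2 = 0.015851 = 1.59%.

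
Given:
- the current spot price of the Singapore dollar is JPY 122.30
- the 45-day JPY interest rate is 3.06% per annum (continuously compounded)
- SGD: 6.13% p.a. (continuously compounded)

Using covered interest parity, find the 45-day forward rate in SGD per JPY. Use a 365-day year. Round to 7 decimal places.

0.0082076

T = 45/365 years.
Growth of 1 JPY over T: e^(0.0306×45/365) = 1.0037797.
SGD accumulates by e^(0.0613×45/365) = 1.0075862.
CIP: F = S · (grow JPY)/(grow SGD) = 122.3 × 1.0037797/1.0075862 = 121.8380 JPY per SGD.
Quoted the other way: 1/121.8380 = 0.0082076 SGD per JPY.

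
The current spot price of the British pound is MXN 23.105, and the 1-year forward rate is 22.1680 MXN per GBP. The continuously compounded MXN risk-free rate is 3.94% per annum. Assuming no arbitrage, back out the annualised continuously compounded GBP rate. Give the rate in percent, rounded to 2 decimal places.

T = 1 year.
By CIP, F/S equals the MXN-to-GBP growth ratio: 22.168/23.105 = 0.9594460.
MXN growth factor: e^(0.0394×1) = 1.0401865.
So the GBP growth factor = 1.0841533.
r = ln(1.0841533)/1 = 0.080799 → 8.08%.

8.08%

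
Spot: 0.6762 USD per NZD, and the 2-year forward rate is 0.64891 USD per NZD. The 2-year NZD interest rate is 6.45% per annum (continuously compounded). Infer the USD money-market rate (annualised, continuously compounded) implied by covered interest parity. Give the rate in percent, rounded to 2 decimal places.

4.39%

T = 2 years.
CIP gives F = S · g_USD/g_NZD, so g_USD/g_NZD = 0.64891/0.6762 = 0.9596421.
The NZD side grows by e^(0.0645×2) = 1.1376901.
So the USD growth factor = 1.0917753.
Take logs: ln 1.0917753 / 2 = 0.043903, so 4.39%.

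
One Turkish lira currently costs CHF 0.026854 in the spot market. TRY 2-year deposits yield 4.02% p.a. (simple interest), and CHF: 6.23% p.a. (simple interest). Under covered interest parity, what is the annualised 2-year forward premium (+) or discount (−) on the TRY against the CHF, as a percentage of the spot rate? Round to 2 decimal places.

+2.05%

T = 2 years.
CIP forward (CHF per TRY) = 0.026854 × 1.124600/1.080400 = 0.027952618.
(F − S)/S ÷ T = (0.027952618 − 0.026854)/0.026854/2 = 0.020455 → 2.05%.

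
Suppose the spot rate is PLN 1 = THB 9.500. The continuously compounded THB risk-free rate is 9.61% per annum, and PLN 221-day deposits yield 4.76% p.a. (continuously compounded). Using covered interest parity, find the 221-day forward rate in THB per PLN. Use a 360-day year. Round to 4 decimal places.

9.7871

T = 221/360 years.
THB accumulates by e^(0.0961×221/360) = 1.0607696.
PLN growth factor: e^(0.0476×221/360) = 1.0296522.
CIP: F = S · (grow THB)/(grow PLN) = 9.5 × 1.0607696/1.0296522 = 9.787102 THB per PLN.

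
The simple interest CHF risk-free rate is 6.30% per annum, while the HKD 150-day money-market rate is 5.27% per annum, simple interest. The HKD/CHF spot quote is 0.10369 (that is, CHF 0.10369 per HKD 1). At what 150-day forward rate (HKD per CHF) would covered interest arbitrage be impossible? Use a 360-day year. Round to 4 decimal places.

9.6038

T = 150/360 years.
Growth of 1 CHF over T: 1 + 0.0630×150/360 = 1.026250.
Growth of 1 HKD over T: 1 + 0.0527×150/360 = 1.0219583.
So F = 0.10369 × 1.026250 / 1.0219583 = 0.1041254 (CHF/HKD).
Invert for HKD per CHF: 1 / 0.1041254 = 9.6038.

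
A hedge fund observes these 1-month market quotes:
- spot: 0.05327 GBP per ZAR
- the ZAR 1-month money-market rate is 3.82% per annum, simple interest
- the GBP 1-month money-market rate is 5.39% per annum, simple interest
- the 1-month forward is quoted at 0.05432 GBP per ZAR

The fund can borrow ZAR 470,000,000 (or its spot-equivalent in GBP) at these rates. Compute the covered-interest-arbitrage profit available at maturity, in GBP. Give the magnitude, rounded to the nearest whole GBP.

GBP 462,314

T = 1/12 years.
Invest the ZAR and cover forward: 470,000,000 × 1.0031833333 × 0.05432 = GBP 25,611,671.77.
Convert at spot and invest in GBP: 470,000,000 × 0.05327 × 1.0044916667 = GBP 25,149,357.41.
The quoted forward overvalues ZAR, so borrow GBP, buy ZAR at spot, deposit the ZAR at 3.82%, and sell the proceeds forward at 0.05432.
Arbitrage profit = |25,611,671.77 − 25,149,357.41| = GBP 462,314.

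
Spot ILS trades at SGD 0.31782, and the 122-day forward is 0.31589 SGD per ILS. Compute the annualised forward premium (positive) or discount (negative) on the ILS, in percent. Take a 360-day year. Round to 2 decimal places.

-1.79%

T = 122/360 years.
ILS trades forward at -0.60726% vs spot over the period.
×(1/T) gives -1.79% p.a.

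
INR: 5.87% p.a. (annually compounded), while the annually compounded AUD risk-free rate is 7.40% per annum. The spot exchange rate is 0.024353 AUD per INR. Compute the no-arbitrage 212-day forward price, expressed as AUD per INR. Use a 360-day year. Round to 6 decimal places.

0.024560

T = 212/360 years.
AUD accumulates by (1 + 0.0740)^(212/360) = 1.042937.
INR accumulates by (1 + 0.0587)^(212/360) = 1.0341618.
CIP: F = S · (grow AUD)/(grow INR) = 0.024353 × 1.042937/1.0341618 = 0.02455964 AUD per INR.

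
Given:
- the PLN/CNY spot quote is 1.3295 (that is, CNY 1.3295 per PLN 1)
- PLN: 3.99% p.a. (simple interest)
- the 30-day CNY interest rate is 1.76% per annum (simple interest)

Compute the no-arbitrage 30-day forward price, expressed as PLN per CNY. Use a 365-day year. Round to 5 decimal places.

T = 30/365 years.
Growth of 1 CNY over T: 1 + 0.0176×30/365 = 1.0014466.
PLN accumulates by 1 + 0.0399×30/365 = 1.0032795.
CIP: F = S · (grow CNY)/(grow PLN) = 1.3295 × 1.0014466/1.0032795 = 1.327071 CNY per PLN.
Invert for PLN per CNY: 1 / 1.327071 = 0.75354.

0.75354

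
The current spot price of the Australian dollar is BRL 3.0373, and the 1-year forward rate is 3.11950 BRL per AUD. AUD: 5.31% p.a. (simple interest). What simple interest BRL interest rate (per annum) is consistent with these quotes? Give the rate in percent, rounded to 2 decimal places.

8.16%

T = 1 year.
CIP gives F = S · g_BRL/g_AUD, so g_BRL/g_AUD = 3.1195/3.0373 = 1.0270635.
AUD growth factor: 1 + 0.0531×1 = 1.053100.
That pins the BRL growth at 1.0816006.
(1.0816006 − 1)/T = 0.081601, i.e. 8.16%.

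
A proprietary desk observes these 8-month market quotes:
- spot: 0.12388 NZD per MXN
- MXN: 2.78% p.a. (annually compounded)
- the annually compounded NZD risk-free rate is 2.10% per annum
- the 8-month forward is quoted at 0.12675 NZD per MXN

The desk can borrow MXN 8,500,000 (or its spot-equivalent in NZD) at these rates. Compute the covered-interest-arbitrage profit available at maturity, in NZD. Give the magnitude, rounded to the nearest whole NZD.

T = 8/12 years.
Route A — deposit MXN, sell forward: 8,500,000 × 1.018448506 × 0.12675 = NZD 1,097,250.96.
Route B — convert at spot, deposit NZD: 8,500,000 × 0.12388 × 1.013951452 = NZD 1,067,670.60.
The quoted forward overvalues MXN, so borrow NZD, buy MXN at spot, deposit the MXN at 2.78%, and sell the proceeds forward at 0.12675.
Arbitrage profit = |1,097,250.96 − 1,067,670.60| = NZD 29,580.

NZD 29,580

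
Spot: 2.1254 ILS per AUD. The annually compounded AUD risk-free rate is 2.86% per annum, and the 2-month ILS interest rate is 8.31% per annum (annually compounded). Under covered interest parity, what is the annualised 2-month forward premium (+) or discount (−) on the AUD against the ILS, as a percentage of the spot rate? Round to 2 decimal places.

T = 2/12 years.
F = S · g_ILS/g_AUD = 2.1254 × 1.0133934/1.0047108 = 2.1437675.
Annualised premium = (F − S)/S × (1/T) = (2.1437675 − 2.1254)/2.1254 ÷ (2/12) = 5.19%.

+5.19%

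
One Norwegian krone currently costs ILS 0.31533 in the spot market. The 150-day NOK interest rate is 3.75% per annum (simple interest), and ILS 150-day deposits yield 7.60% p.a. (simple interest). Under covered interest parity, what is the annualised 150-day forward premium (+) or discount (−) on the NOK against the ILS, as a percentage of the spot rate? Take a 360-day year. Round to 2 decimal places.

T = 150/360 years.
CIP forward (ILS per NOK) = 0.31533 × 1.0316667/1.015625 = 0.32031061.
(F − S)/S ÷ T = (0.32031061 − 0.31533)/0.31533/(150/360) = 0.037908 → 3.79%.

+3.79%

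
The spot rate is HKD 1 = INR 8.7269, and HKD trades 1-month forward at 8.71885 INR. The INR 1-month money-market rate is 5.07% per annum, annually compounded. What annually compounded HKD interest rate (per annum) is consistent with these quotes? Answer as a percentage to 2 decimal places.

6.24%

T = 1/12 years.
F/S = 8.71885/8.7269 = 0.9990776 = (growth of INR) / (growth of HKD).
INR growth factor: (1 + 0.0507)^(1/12) = 1.0041299.
Hence g_HKD = 1.005057.
Annualise: 1.005057^(12/1) − 1 = 0.062401 = 6.24%.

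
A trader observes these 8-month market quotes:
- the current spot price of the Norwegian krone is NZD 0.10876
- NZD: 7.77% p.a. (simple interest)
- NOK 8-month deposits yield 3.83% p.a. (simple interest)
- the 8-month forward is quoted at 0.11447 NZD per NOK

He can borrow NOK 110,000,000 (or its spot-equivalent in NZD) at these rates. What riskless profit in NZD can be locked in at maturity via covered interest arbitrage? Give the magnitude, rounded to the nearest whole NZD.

NZD 329,894

T = 8/12 years.
Route A — deposit NOK, sell forward: 110,000,000 × 1.0255333333 × 0.11447 = NZD 12,913,208.07.
Route B — convert at spot, deposit NZD: 110,000,000 × 0.10876 × 1.051800 = NZD 12,583,314.48.
The quoted forward overvalues NOK, so borrow NZD, buy NOK at spot, deposit the NOK at 3.83%, and sell the proceeds forward at 0.11447.
Profit = 12,913,208.07 − 12,583,314.48 = NZD 329,894.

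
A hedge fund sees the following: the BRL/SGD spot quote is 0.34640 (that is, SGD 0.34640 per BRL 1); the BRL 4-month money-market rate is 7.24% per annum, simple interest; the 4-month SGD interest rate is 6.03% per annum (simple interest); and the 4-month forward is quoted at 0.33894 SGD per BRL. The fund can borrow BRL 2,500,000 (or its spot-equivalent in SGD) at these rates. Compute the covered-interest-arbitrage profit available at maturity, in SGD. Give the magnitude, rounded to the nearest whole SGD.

SGD 15,607

T = 4/12 years.
Keep in BRL, deliver into the forward: 2,500,000·1.02413333·0.33894 = SGD 867,799.38.
Swap to SGD now, deposit: 2,500,000·0.34640·1.020100 = SGD 883,406.60.
The quoted forward undervalues BRL, so borrow BRL, convert to SGD at spot, deposit the SGD at 6.03%, and buy BRL forward at 0.33894 to cover the loan.
Profit = 883,406.60 − 867,799.38 = SGD 15,607.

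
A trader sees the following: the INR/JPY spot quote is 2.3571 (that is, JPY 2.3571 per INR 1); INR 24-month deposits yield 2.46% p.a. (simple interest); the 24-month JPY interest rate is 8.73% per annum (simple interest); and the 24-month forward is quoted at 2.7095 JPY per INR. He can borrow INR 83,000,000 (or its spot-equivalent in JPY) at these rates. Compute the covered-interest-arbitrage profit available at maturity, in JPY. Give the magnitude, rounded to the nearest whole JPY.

T = 2 years.
Keep in INR, deliver into the forward: 83,000,000·1.049200·2.7095 = JPY 235,953,014.20.
Swap to JPY now, deposit: 83,000,000·2.3571·1.174600 = JPY 229,797,921.78.
The quoted forward overvalues INR, so borrow JPY, buy INR at spot, deposit the INR at 2.46%, and sell the proceeds forward at 2.7095.
Arbitrage profit = |235,953,014.20 − 229,797,921.78| = JPY 6,155,092.

JPY 6,155,092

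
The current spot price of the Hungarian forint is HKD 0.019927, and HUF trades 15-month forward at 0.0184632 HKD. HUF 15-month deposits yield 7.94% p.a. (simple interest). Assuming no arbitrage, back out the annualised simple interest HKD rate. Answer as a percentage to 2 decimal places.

1.48%

T = 15/12 years.
CIP gives F = S · g_HKD/g_HUF, so g_HKD/g_HUF = 0.0184632/0.019927 = 0.9265419.
The HUF side grows by 1 + 0.0794×15/12 = 1.099250.
Hence g_HKD = 1.0185012.
r = (1.0185012 − 1)/(15/12) = 0.014801 → 1.48%.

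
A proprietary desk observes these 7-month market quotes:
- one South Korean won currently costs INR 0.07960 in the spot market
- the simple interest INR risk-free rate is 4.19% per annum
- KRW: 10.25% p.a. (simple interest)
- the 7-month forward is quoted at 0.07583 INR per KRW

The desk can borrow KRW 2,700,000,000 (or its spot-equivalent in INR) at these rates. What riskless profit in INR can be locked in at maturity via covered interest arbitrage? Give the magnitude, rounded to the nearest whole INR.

T = 7/12 years.
Invest the KRW and cover forward: 2,700,000,000 × 1.05979166667 × 0.07583 = INR 216,982,805.63.
Convert at spot and invest in INR: 2,700,000,000 × 0.07960 × 1.02444166667 = INR 220,173,003.00.
The quoted forward undervalues KRW, so borrow KRW, convert to INR at spot, deposit the INR at 4.19%, and buy KRW forward at 0.07583 to cover the loan.
The gap between the two covered legs is INR 3,190,197.

INR 3,190,197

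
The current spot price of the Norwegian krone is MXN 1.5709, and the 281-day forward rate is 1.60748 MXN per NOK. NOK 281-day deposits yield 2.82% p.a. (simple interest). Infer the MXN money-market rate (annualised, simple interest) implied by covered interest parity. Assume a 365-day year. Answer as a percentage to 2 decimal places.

5.91%

T = 281/365 years.
CIP gives F = S · g_MXN/g_NOK, so g_MXN/g_NOK = 1.60748/1.5709 = 1.0232860.
NOK growth factor: 1 + 0.0282×281/365 = 1.0217101.
That pins the MXN growth at 1.0455016.
(1.0455016 − 1)/T = 0.059104, i.e. 5.91%.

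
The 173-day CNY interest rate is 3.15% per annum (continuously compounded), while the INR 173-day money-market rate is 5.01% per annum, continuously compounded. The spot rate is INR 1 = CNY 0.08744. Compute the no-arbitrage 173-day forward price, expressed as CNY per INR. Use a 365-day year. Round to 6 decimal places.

0.086673

T = 173/365 years.
Growth of 1 CNY over T: e^(0.0315×173/365) = 1.0150421.
INR accumulates by e^(0.0501×173/365) = 1.0240302.
So F = 0.08744 × 1.0150421 / 1.0240302 = 0.08667252 (CNY/INR).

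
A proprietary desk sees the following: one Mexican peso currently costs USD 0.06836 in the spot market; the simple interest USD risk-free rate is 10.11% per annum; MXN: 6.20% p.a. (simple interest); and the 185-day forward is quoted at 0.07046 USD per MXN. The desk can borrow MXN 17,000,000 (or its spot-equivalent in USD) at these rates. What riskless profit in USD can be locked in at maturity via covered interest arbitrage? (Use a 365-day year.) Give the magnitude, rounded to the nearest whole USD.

USD 13,791

T = 185/365 years.
Invest the MXN and cover forward: 17,000,000 × 1.031424658 × 0.07046 = USD 1,235,461.08.
Convert at spot and invest in USD: 17,000,000 × 0.06836 × 1.051242466 = USD 1,221,669.89.
The quoted forward overvalues MXN, so borrow USD, buy MXN at spot, deposit the MXN at 6.20%, and sell the proceeds forward at 0.07046.
Arbitrage profit = |1,235,461.08 − 1,221,669.89| = USD 13,791.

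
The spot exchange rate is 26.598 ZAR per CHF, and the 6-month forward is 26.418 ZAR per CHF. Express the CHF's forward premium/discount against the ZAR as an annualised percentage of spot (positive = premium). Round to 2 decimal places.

T = 6/12 years.
Period premium: (26.418 − 26.598)/26.598 = -0.0067674.
Annualise by dividing by T: -0.0067674 / (6/12) = -0.013535 → -1.35%.

-1.35%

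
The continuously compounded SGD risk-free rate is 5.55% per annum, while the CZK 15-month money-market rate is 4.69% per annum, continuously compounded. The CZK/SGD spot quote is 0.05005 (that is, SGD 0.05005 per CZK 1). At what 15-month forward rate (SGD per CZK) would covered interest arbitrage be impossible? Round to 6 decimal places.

0.050591

T = 15/12 years.
SGD accumulates by e^(0.0555×15/12) = 1.0718381.
CZK growth factor: e^(0.0469×15/12) = 1.0603775.
Forward (SGD per CZK) = 0.05005 × 1.0718381 / 1.0603775 = 0.05059094.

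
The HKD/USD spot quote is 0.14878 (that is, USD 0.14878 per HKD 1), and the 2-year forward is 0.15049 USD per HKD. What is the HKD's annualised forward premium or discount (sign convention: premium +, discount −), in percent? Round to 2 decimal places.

+0.57%

T = 2 years.
(F − S)/S = (0.15049 − 0.14878)/0.14878 = 0.0114935.
×(1/T) gives 0.57% p.a.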